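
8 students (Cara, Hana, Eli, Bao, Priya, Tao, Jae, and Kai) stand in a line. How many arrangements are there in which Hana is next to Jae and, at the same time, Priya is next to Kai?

2880

Treat {Hana,Jae} as one block (2 orders) and {Priya,Kai} as another (2 orders).
That leaves 6 units to arrange: 2 × 2 × 6! = 4 × 720 = 2880.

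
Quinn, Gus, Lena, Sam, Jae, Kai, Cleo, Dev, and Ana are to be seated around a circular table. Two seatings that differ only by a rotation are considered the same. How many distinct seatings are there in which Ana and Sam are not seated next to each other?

30240

All circular seatings of 9 people number (8)! = 40320.
Seatings with Ana beside Sam: treat them as a block with 2 internal orders, giving 2 × (7)! = 10080.
Subtracting, 40320 − 10080 = 30240.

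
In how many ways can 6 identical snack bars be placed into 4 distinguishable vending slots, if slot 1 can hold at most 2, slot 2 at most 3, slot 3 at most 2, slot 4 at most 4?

Without the upper bounds there are C(9,3) = 84 ways to split 6 among 4 vending slots.
Subtract solutions that violate a single cap (substitute x_i' = x_i − (cap_i+1)): x_1 ≥ 3 gives C(6,3) = 20; x_2 ≥ 4 gives C(5,3) = 10; x_3 ≥ 3 gives C(6,3) = 20; x_4 ≥ 5 gives C(4,3) = 4. Together 54.
Add back pairs where two caps are both exceeded: 0 + 1 + 0 + 0 + 0 + 0 = 1.
By inclusion–exclusion the count is 84 − 54 + 1 = 31.

31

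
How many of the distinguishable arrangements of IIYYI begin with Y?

Fix Y in the first position and arrange the remaining 4 letters.
Those 4 letters have I appearing 3 times, giving (4)!/(3!) = 4.

4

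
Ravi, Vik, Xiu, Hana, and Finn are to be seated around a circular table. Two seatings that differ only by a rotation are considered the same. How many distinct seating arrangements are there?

24

Around a circle, 5 distinct people have 5!/5 = (4)! = 24 rotationally distinct seatings.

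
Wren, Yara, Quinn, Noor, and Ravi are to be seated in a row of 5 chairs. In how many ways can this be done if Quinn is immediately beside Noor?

Glue Quinn and Noor into one block (2 internal orders), leaving 4 units to arrange in a row.
That gives 2 × 4! = 2 × 24 = 48.

48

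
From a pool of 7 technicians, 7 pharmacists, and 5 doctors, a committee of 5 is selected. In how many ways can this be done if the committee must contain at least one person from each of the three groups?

Unrestricted: C(19,5) = 11628 ways to pick any 5 of the 19.
Subtract selections that omit an entire group: no technicians → C(12,5) = 792; no pharmacists → C(12,5) = 792; no doctors → C(14,5) = 2002.
Add back selections omitting two groups (i.e. drawn from a single group): C(7,5) + C(7,5) + C(5,5) = 43.
By inclusion–exclusion: 11628 − 3586 + 43 = 8085.

8085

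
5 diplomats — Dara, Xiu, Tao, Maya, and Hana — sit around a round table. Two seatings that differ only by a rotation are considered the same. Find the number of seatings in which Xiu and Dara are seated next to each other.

12

Glue Xiu and Dara into a block (2 internal orders). Seating 4 units around a circle gives (3)! arrangements.
So 2 × (3)! = 2 × 6 = 12.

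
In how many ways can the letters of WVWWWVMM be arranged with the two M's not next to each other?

There are 8!/(4!·2!·2!) = 420 arrangements of WVWWWVMM in total.
Arrangements with the M's together: treat MM as one letter, giving (7)!/(4!·2!) = 105.
Subtracting, 420 − 105 = 315 arrangements keep the M's apart.

315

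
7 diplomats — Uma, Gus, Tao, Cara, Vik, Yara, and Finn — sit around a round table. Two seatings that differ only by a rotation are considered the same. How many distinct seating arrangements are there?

Seat Uma anywhere (absorbing the rotational symmetry), then permute the other 6: (6)! = 720.

720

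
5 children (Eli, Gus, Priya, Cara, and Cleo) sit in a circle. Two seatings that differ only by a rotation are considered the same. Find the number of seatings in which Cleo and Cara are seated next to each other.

Treat {Cleo, Cara} as one unit (2 internal orders) and seat the resulting 4 units around the table: (3)! circular arrangements.
So 2 × (3)! = 2 × 6 = 12.

12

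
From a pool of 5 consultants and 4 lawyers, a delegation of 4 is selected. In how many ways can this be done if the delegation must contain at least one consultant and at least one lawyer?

120

With no constraint there are C(9,4) = 126 possible selections.
Selections missing a whole group: no consultants → C(4,4) = 1; no lawyers → C(5,4) = 5.
Both groups omitted at once is impossible, so 126 − 6 = 120.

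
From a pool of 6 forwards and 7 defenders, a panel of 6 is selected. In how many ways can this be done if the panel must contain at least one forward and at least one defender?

With no constraint there are C(13,6) = 1716 possible selections.
Subtract selections that omit an entire group: no forwards → C(7,6) = 7; no defenders → C(6,6) = 1.
Both groups omitted at once is impossible, so 1716 − 8 = 1708.

1708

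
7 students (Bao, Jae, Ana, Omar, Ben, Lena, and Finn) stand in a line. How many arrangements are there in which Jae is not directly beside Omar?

There are 7! = 5040 arrangements in all. If Jae and Omar are adjacent, merging them into one block gives 2·(6)! = 1440 arrangements.
So 5040 − 1440 = 3600 arrangements keep them apart.

3600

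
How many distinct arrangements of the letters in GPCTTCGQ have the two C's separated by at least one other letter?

There are 8!/(2!·2!·2!) = 5040 arrangements of GPCTTCGQ in total.
Arrangements with the C's together: treat CC as one letter, giving (7)!/(2!·2!) = 1260.
Subtracting, 5040 − 1260 = 3780 arrangements keep the C's apart.

3780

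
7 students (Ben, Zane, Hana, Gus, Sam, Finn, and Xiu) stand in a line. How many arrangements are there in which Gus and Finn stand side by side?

1440

Treat {Gus, Finn} as a single unit. There are 6 units to order, and the pair itself can be ordered 2 ways.
That gives 2 × 6! = 2 × 720 = 1440.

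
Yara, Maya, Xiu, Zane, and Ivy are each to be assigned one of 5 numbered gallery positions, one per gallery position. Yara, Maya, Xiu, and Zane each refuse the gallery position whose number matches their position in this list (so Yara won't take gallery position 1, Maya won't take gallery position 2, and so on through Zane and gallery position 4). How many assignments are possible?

53

Let Aᵢ (for 1 ≤ i ≤ 4) be the placements that put person i in their forbidden gallery position. Any j of these fix j positions, leaving (5−j)! ways to fill the rest, and there are C(4,j) ways to pick which j.
By inclusion–exclusion, the number of valid placements is Σ_{j=0}^{4} (−1)^j C(4,j)·(5−j)!.
Computing: 120 − 96 + 36 − 8 + 1 = 53.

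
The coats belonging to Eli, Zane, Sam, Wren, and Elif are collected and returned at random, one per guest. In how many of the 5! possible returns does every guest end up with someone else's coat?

This is the derangement count D_5: permutations of 5 items with no fixed point.
By inclusion–exclusion this is Σ_{j=0}^{5} (−1)^j C(5,j)·(5−j)!.
Computing: 120 − 120 + 60 − 20 + 5 − 1 = 44.

44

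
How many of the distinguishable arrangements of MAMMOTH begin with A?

120

Fix A in the first position and arrange the remaining 6 letters.
Those 6 letters have M appearing 3 times, giving (6)!/(3!) = 120.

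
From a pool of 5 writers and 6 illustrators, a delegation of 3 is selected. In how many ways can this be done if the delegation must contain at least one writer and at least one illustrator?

With no constraint there are C(11,3) = 165 possible selections.
Selections missing a whole group: no writers → C(6,3) = 20; no illustrators → C(5,3) = 10.
Both groups omitted at once is impossible, so 165 − 30 = 135.

135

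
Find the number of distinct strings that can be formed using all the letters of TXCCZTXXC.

5040

The 9 letters of TXCCZTXXC have repeats: C appearing 3 times, T appearing twice, and X appearing 3 times.
The number of distinct arrangements is 9!/(3!·3!·2!) = 362880/72 = 5040.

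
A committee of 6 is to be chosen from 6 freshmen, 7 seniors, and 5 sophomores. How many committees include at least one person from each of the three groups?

15470

Total 6-person selections from all 18: C(18,6) = 18564.
Selections missing a whole group: no freshmen → C(12,6) = 924; no seniors → C(11,6) = 462; no sophomores → C(13,6) = 1716.
Add back selections omitting two groups (i.e. drawn from a single group): C(6,6) + C(7,6) + C(5,6) = 8.
By inclusion–exclusion: 18564 − 3102 + 8 = 15470.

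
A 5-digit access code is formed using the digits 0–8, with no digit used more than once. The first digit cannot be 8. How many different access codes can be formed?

13440

The first digit has 9−1 = 8 choices (anything except 8).
The remaining 4 digits are filled from the other 8 symbols without repetition: 8 × 7 × 6 × 5 = 1680.
Total: 8 × 1680 = 13440.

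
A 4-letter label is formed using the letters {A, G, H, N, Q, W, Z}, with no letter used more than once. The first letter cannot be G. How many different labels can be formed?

720

The first letter has 7−1 = 6 choices (anything except G).
The remaining 3 letters are filled from the other 6 symbols without repetition: 6 × 5 × 4 = 120.
Total: 6 × 120 = 720.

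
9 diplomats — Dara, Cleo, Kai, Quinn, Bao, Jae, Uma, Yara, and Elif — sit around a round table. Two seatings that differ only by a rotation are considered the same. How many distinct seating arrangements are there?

Around a circle, 9 distinct people have 9!/9 = (8)! = 40320 rotationally distinct seatings.

40320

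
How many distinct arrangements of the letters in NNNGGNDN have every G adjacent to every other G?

42

Treat the 2 copies of G as a single block. The multiset to arrange is then {GG, D, N, N, N, N, N}, 7 items in all.
That gives (7)!/(5!) = 42 arrangements.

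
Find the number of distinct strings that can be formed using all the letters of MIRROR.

120

Letter multiplicities in MIRROR: I×1, M×1, O×1, R×3.
The number of distinct arrangements is 6!/(3!) = 720/6 = 120.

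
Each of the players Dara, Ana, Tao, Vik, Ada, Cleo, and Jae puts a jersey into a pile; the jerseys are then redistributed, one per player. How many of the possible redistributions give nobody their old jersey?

Let Aᵢ be the assignments in which player i gets their old jersey. We want the size of the complement of A₁∪…∪A_7.
By inclusion–exclusion this is Σ_{j=0}^{7} (−1)^j C(7,j)·(7−j)!.
Computing: 5040 − 5040 + 2520 − 840 + 210 − 42 + 7 − 1 = 1854.

1854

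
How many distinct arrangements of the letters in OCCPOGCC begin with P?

105

Fix P in the first position and arrange the remaining 7 letters.
Those 7 letters have C appearing 4 times and O appearing twice, giving (7)!/(4!·2!) = 105.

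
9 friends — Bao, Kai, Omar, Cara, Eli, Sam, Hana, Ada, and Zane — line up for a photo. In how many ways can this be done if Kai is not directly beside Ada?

282240

Of the 9! = 362880 arrangements, those with Kai and Ada adjacent number 2 × 8! = 80640 (treat the pair as a block with 2 internal orders).
Complementary counting: 362880 − 80640 = 282240.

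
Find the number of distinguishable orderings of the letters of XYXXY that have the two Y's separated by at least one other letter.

6

Total arrangements of XYXXY: 5!/(3!·2!) = 10.
If the two Y's are adjacent, glue them into one block, leaving 4 items to arrange: (4)!/(3!) = 4 ways.
Subtracting, 10 − 4 = 6 arrangements keep the Y's apart.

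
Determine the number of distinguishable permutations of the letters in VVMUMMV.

140

Letter multiplicities in VVMUMMV: M×3, U×1, V×3.
So there are 7! / (3!·3!) = 140 distinguishable arrangements.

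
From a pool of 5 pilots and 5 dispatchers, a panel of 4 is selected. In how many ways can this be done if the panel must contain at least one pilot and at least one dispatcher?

With no constraint there are C(10,4) = 210 possible selections.
Selections missing a whole group: no pilots → C(5,4) = 5; no dispatchers → C(5,4) = 5.
Both groups omitted at once is impossible, so 210 − 10 = 200.

200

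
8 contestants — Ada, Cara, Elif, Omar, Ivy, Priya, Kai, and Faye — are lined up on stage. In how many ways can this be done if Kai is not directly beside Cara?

Of the 8! = 40320 arrangements, those with Kai and Cara adjacent number 2 × 7! = 10080 (treat the pair as a block with 2 internal orders).
Complementary counting: 40320 − 10080 = 30240.

30240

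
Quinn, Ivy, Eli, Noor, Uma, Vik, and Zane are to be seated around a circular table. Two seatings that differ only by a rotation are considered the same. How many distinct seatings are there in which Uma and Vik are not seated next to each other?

480

All circular seatings of 7 people number (6)! = 720.
Seatings with Uma beside Vik: treat them as a block with 2 internal orders, giving 2 × (5)! = 240.
Subtracting, 720 − 240 = 480.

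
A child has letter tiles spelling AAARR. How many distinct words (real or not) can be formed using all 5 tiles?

The 5 letters of AAARR have repeats: A appearing 3 times and R appearing twice.
The number of distinct arrangements is 5!/(3!·2!) = 120/12 = 10.

10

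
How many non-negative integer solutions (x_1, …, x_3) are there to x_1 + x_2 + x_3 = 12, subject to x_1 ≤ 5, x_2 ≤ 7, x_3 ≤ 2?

By stars and bars, unrestricted non-negative solutions to x_1+…+x_3 = 12 number C(12+2,2) = 91.
Subtract solutions that violate a single cap (substitute x_i' = x_i − (cap_i+1)): x_1 ≥ 6 gives C(8,2) = 28; x_2 ≥ 8 gives C(6,2) = 15; x_3 ≥ 3 gives C(11,2) = 55. Together 98.
Add back pairs where two caps are both exceeded: 0 + 10 + 3 = 13.
By inclusion–exclusion the count is 91 − 98 + 13 = 6.

6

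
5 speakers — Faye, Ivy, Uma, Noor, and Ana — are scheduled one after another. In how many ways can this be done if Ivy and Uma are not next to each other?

There are 5! = 120 arrangements in all. If Ivy and Uma are adjacent, merging them into one block gives 2·(4)! = 48 arrangements.
So 120 − 48 = 72 arrangements keep them apart.

72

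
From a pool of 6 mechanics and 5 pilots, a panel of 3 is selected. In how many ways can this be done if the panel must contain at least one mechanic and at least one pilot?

Unrestricted: C(11,3) = 165 ways to pick any 3 of the 11.
Subtract selections that omit an entire group: no mechanics → C(5,3) = 10; no pilots → C(6,3) = 20.
Both groups omitted at once is impossible, so 165 − 30 = 135.

135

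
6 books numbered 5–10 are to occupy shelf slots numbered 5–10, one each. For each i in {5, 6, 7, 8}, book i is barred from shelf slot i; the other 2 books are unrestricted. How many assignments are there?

362

Let Aᵢ (for 5 ≤ i ≤ 8) be the placements that put book i in its forbidden shelf slot. Any j of these fix j positions, leaving (6−j)! ways to fill the rest, and there are C(4,j) ways to pick which j.
By inclusion–exclusion, the number of valid placements is Σ_{j=0}^{4} (−1)^j C(4,j)·(6−j)!.
Computing: 720 − 480 + 144 − 24 + 2 = 362.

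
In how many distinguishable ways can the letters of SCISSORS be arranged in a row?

SCISSORS has 8 letters with S appearing 4 times.
The number of distinct arrangements is 8!/(4!) = 40320/24 = 1680.

1680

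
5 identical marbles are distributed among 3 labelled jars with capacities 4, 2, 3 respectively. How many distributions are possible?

By stars and bars, unrestricted non-negative solutions to x_1+…+x_3 = 5 number C(5+2,2) = 21.
Subtract solutions that violate a single cap (substitute x_i' = x_i − (cap_i+1)): x_1 ≥ 5 gives C(2,2) = 1; x_2 ≥ 3 gives C(4,2) = 6; x_3 ≥ 4 gives C(3,2) = 3. Together 10.
No two caps can be exceeded simultaneously, so the pair terms are all 0.
By inclusion–exclusion the count is 21 − 10 + 0 = 11.

11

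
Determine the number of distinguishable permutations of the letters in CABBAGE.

1260

The 7 letters of CABBAGE have repeats: A appearing twice and B appearing twice.
Dividing 7! = 5040 by 2!·2! = 4 for the repeated letters gives 1260.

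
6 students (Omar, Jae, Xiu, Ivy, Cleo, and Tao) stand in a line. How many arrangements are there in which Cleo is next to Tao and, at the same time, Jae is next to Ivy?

96

Treat {Cleo,Tao} as one block (2 orders) and {Jae,Ivy} as another (2 orders).
That leaves 4 units to arrange: 2 × 2 × 4! = 4 × 24 = 96.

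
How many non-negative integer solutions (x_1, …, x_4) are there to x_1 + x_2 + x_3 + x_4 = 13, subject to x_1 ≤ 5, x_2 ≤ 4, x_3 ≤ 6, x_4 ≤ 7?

151

Without the upper bounds there are C(16,3) = 560 ways to split 13 among 4 variables.
Subtract solutions that violate a single cap (substitute x_i' = x_i − (cap_i+1)): x_1 ≥ 6 gives C(10,3) = 120; x_2 ≥ 5 gives C(11,3) = 165; x_3 ≥ 7 gives C(9,3) = 84; x_4 ≥ 8 gives C(8,3) = 56. Together 425.
Add back pairs where two caps are both exceeded: 10 + 1 + 0 + 4 + 1 + 0 = 16.
By inclusion–exclusion the count is 560 − 425 + 16 = 151.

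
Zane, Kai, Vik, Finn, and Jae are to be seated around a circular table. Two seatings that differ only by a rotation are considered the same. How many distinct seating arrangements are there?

24

Seat Zane anywhere (absorbing the rotational symmetry), then permute the other 4: (4)! = 24.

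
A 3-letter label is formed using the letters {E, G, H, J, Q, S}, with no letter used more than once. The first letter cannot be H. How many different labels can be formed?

The first letter has 6−1 = 5 choices (anything except H).
The remaining 2 letters are filled from the other 5 symbols without repetition: 5 × 4 = 20.
Total: 5 × 20 = 100.

100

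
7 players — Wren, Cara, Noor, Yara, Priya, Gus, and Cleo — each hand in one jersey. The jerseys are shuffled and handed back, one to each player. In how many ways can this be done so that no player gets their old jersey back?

1854

Count assignments avoiding every fixed point. For any j of the 7 players fixed to their old jersey, the other 7−j can be arranged in (7−j)! ways.
By inclusion–exclusion this is Σ_{j=0}^{7} (−1)^j C(7,j)·(7−j)!.
Computing: 5040 − 5040 + 2520 − 840 + 210 − 42 + 7 − 1 = 1854.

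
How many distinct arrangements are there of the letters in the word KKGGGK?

20

Letter multiplicities in KKGGGK: G×3, K×3.
The number of distinct arrangements is 6!/(3!·3!) = 720/36 = 20.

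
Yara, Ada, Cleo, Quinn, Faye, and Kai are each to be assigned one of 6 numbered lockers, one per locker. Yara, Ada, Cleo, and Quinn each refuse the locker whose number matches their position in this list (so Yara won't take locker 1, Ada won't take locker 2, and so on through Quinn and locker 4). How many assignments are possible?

Let Aᵢ (for 1 ≤ i ≤ 4) be the placements that put person i in their forbidden locker. Any j of these fix j positions, leaving (6−j)! ways to fill the rest, and there are C(4,j) ways to pick which j.
By inclusion–exclusion, the number of valid placements is Σ_{j=0}^{4} (−1)^j C(4,j)·(6−j)!.
Computing: 720 − 480 + 144 − 24 + 2 = 362.

362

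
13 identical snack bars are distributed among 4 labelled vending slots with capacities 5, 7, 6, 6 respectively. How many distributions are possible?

218

Without the upper bounds there are C(16,3) = 560 ways to split 13 among 4 vending slots.
Subtract solutions that violate a single cap (substitute x_i' = x_i − (cap_i+1)): x_1 ≥ 6 gives C(10,3) = 120; x_2 ≥ 8 gives C(8,3) = 56; x_3 ≥ 7 gives C(9,3) = 84; x_4 ≥ 7 gives C(9,3) = 84. Together 344.
Add back pairs where two caps are both exceeded: 0 + 1 + 1 + 0 + 0 + 0 = 2.
By inclusion–exclusion the count is 560 − 344 + 2 = 218.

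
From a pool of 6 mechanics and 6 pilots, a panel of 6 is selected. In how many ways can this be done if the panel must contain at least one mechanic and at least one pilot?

922

With no constraint there are C(12,6) = 924 possible selections.
Selections missing a whole group: no mechanics → C(6,6) = 1; no pilots → C(6,6) = 1.
Both groups omitted at once is impossible, so 924 − 2 = 922.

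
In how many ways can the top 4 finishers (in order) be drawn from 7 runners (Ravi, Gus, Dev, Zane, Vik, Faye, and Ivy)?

There are 7 choices for 1st place, 6 for 2nd, and so on down to 4 for position 4.
That gives 7 × 6 × 5 × 4 = 840.

840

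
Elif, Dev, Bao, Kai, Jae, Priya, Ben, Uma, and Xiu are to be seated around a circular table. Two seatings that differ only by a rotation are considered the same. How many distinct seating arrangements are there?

Fix one person's seat to break rotational symmetry; the remaining 8 people can be arranged in (8)! = 40320 ways.

40320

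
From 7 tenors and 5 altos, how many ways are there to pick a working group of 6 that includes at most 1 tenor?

7

Split by how many tenors are chosen (0 through 1).
Sum: C(7,0)·C(5,6) + C(7,1)·C(5,5) = 0 + 7 = 7.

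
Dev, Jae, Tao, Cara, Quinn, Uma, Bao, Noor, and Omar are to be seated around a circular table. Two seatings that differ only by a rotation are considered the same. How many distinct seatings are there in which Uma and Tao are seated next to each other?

10080

Treat {Uma, Tao} as one unit (2 internal orders) and seat the resulting 8 units around the table: (7)! circular arrangements.
So 2 × (7)! = 2 × 5040 = 10080.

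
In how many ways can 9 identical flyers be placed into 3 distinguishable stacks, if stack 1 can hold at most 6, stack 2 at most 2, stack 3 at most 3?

By stars and bars, unrestricted non-negative solutions to x_1+…+x_3 = 9 number C(9+2,2) = 55.
Subtract solutions that violate a single cap (substitute x_i' = x_i − (cap_i+1)): x_1 ≥ 7 gives C(4,2) = 6; x_2 ≥ 3 gives C(8,2) = 28; x_3 ≥ 4 gives C(7,2) = 21. Together 55.
Add back pairs where two caps are both exceeded: 0 + 0 + 6 = 6.
By inclusion–exclusion the count is 55 − 55 + 6 = 6.

6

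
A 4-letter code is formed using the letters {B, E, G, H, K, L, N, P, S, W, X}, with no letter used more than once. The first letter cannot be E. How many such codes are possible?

The first letter has 11−1 = 10 choices (anything except E).
The remaining 3 letters are filled from the other 10 symbols without repetition: 10 × 9 × 8 = 720.
Total: 10 × 720 = 7200.

7200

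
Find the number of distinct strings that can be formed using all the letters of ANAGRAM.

Letter multiplicities in ANAGRAM: A×3, G×1, M×1, N×1, R×1.
So there are 7! / (3!) = 840 distinguishable arrangements.

840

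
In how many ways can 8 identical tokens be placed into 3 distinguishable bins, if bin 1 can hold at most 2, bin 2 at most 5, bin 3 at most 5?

Ignoring the caps, the number of non-negative solutions to x_1+…+x_3 = 8 is C(10,2) = 45.
Subtract solutions that violate a single cap (substitute x_i' = x_i − (cap_i+1)): x_1 ≥ 3 gives C(7,2) = 21; x_2 ≥ 6 gives C(4,2) = 6; x_3 ≥ 6 gives C(4,2) = 6. Together 33.
No two caps can be exceeded simultaneously, so the pair terms are all 0.
By inclusion–exclusion the count is 45 − 33 + 0 = 12.

12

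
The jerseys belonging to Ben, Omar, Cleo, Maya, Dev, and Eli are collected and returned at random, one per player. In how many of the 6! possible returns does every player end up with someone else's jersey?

265

Let Aᵢ be the assignments in which player i gets their old jersey. We want the size of the complement of A₁∪…∪A_6.
By inclusion–exclusion this is Σ_{j=0}^{6} (−1)^j C(6,j)·(6−j)!.
Computing: 720 − 720 + 360 − 120 + 30 − 6 + 1 = 265.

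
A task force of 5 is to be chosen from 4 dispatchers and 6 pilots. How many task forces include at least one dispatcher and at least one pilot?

246

Unrestricted: C(10,5) = 252 ways to pick any 5 of the 10.
Subtract selections that omit an entire group: no dispatchers → C(6,5) = 6; no pilots → C(4,5) = 0.
Both groups omitted at once is impossible, so 252 − 6 = 246.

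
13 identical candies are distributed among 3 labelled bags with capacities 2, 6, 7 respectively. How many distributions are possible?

Ignoring the caps, the number of non-negative solutions to x_1+…+x_3 = 13 is C(15,2) = 105.
Subtract solutions that violate a single cap (substitute x_i' = x_i − (cap_i+1)): x_1 ≥ 3 gives C(12,2) = 66; x_2 ≥ 7 gives C(8,2) = 28; x_3 ≥ 8 gives C(7,2) = 21. Together 115.
Add back pairs where two caps are both exceeded: 10 + 6 + 0 = 16.
By inclusion–exclusion the count is 105 − 115 + 16 = 6.

6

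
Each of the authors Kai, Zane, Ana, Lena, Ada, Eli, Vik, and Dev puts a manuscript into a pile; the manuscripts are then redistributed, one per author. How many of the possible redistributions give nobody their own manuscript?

Let Aᵢ be the assignments in which author i gets their own manuscript. We want the size of the complement of A₁∪…∪A_8.
By inclusion–exclusion this is Σ_{j=0}^{8} (−1)^j C(8,j)·(8−j)!.
Computing: 40320 − 40320 + 20160 − 6720 + 1680 − 336 + 56 − 8 + 1 = 14833.

14833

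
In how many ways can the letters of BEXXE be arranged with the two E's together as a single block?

Treat the 2 copies of E as a single block. The multiset to arrange is then {EE, B, X, X}, 4 items in all.
That gives (4)!/(2!) = 12 arrangements.

12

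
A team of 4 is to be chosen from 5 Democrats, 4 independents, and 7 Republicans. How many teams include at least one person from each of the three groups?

910

Total 4-person selections from all 16: C(16,4) = 1820.
Selections missing a whole group: no Democrats → C(11,4) = 330; no independents → C(12,4) = 495; no Republicans → C(9,4) = 126.
Add back selections omitting two groups (i.e. drawn from a single group): C(5,4) + C(4,4) + C(7,4) = 41.
By inclusion–exclusion: 1820 − 951 + 41 = 910.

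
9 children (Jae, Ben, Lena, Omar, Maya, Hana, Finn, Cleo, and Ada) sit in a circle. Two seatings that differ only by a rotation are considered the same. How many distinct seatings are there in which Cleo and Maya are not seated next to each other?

All circular seatings of 9 people number (8)! = 40320.
Seatings with Cleo beside Maya: treat them as a block with 2 internal orders, giving 2 × (7)! = 10080.
Subtracting, 40320 − 10080 = 30240.

30240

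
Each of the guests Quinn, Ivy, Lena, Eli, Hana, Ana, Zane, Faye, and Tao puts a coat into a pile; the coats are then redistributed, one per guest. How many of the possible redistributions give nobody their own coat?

133496

Let Aᵢ be the assignments in which guest i gets their own coat. We want the size of the complement of A₁∪…∪A_9.
By inclusion–exclusion this is Σ_{j=0}^{9} (−1)^j C(9,j)·(9−j)!.
Computing: 362880 − 362880 + 181440 − 60480 + 15120 − 3024 + 504 − 72 + 9 − 1 = 133496.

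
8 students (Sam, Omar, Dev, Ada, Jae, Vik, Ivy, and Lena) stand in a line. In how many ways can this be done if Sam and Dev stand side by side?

Glue Sam and Dev into one block (2 internal orders), leaving 7 units to arrange in a row.
That gives 2 × 7! = 2 × 5040 = 10080.

10080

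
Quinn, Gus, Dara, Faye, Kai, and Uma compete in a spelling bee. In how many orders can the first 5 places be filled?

720

There are 6 choices for 1st place, 5 for 2nd, and so on down to 2 for position 5.
That gives 6 × 5 × 4 × 3 × 2 = 720.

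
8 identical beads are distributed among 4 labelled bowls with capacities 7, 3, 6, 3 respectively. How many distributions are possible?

91

Without the upper bounds there are C(11,3) = 165 ways to split 8 among 4 bowls.
Subtract solutions that violate a single cap (substitute x_i' = x_i − (cap_i+1)): x_1 ≥ 8 gives C(3,3) = 1; x_2 ≥ 4 gives C(7,3) = 35; x_3 ≥ 7 gives C(4,3) = 4; x_4 ≥ 4 gives C(7,3) = 35. Together 75.
Add back pairs where two caps are both exceeded: 0 + 0 + 0 + 0 + 1 + 0 = 1.
By inclusion–exclusion the count is 165 − 75 + 1 = 91.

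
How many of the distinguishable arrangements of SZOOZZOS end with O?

With the last slot taken by O, it remains to arrange the other 7 letters (SZOZZOS).
Those 7 letters have O appearing twice, S appearing twice, and Z appearing 3 times, giving (7)!/(3!·2!·2!) = 210.

210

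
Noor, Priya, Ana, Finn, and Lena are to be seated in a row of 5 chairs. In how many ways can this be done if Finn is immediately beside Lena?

48

Glue Finn and Lena into one block (2 internal orders), leaving 4 units to arrange in a row.
So the count is 2·(4)! = 48.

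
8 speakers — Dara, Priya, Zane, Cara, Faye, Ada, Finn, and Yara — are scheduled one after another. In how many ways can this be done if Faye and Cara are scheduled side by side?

Treat {Faye, Cara} as a single unit. There are 7 units to order, and the pair itself can be ordered 2 ways.
So the count is 2·(7)! = 10080.

10080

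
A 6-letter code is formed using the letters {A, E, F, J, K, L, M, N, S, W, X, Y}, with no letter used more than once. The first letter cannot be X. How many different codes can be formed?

The first letter has 12−1 = 11 choices (anything except X).
The remaining 5 letters are filled from the other 11 symbols without repetition: 11 × 10 × 9 × 8 × 7 = 55440.
Total: 11 × 55440 = 609840.

609840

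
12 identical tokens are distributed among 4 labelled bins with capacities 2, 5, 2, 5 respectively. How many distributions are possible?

10

Ignoring the caps, the number of non-negative solutions to x_1+…+x_4 = 12 is C(15,3) = 455.
Subtract solutions that violate a single cap (substitute x_i' = x_i − (cap_i+1)): x_1 ≥ 3 gives C(12,3) = 220; x_2 ≥ 6 gives C(9,3) = 84; x_3 ≥ 3 gives C(12,3) = 220; x_4 ≥ 6 gives C(9,3) = 84. Together 608.
Add back pairs where two caps are both exceeded: 20 + 84 + 20 + 20 + 1 + 20 = 165.
Subtract triples: 1 + 0 + 1 + 0 = 2.
By inclusion–exclusion the count is 455 − 608 + 165 − 2 = 10.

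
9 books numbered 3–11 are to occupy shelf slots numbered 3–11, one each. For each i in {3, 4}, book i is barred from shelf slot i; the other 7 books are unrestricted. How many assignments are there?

Let Aᵢ (for i ∈ {3, 4}) be the placements that put book i in its forbidden shelf slot. Any j of these fix j positions, leaving (9−j)! ways to fill the rest, and there are C(2,j) ways to pick which j.
By inclusion–exclusion, the number of valid placements is Σ_{j=0}^{2} (−1)^j C(2,j)·(9−j)!.
Computing: 362880 − 80640 + 5040 = 287280.

287280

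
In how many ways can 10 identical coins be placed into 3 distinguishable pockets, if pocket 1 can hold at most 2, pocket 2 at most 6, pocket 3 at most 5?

9

By stars and bars, unrestricted non-negative solutions to x_1+…+x_3 = 10 number C(10+2,2) = 66.
Subtract solutions that violate a single cap (substitute x_i' = x_i − (cap_i+1)): x_1 ≥ 3 gives C(9,2) = 36; x_2 ≥ 7 gives C(5,2) = 10; x_3 ≥ 6 gives C(6,2) = 15. Together 61.
Add back pairs where two caps are both exceeded: 1 + 3 + 0 = 4.
By inclusion–exclusion the count is 66 − 61 + 4 = 9.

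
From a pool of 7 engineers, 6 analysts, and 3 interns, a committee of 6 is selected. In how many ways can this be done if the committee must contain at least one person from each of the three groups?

Unrestricted: C(16,6) = 8008 ways to pick any 6 of the 16.
Selections missing a whole group: no engineers → C(9,6) = 84; no analysts → C(10,6) = 210; no interns → C(13,6) = 1716.
Add back selections omitting two groups (i.e. drawn from a single group): C(7,6) + C(6,6) + C(3,6) = 8.
By inclusion–exclusion: 8008 − 2010 + 8 = 6006.

6006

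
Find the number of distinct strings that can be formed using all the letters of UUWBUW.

60

The 6 letters of UUWBUW have repeats: U appearing 3 times and W appearing twice.
Dividing 6! = 720 by 3!·2! = 12 for the repeated letters gives 60.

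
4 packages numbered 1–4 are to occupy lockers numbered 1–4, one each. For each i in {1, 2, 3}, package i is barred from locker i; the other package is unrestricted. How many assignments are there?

Let Aᵢ (for i ∈ {1, 2, 3}) be the placements that put package i in its forbidden locker. Any j of these fix j positions, leaving (4−j)! ways to fill the rest, and there are C(3,j) ways to pick which j.
By inclusion–exclusion, the number of valid placements is Σ_{j=0}^{3} (−1)^j C(3,j)·(4−j)!.
Computing: 24 − 18 + 6 − 1 = 11.

11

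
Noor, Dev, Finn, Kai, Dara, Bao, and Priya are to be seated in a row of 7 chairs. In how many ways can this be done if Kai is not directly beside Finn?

3600

There are 7! = 5040 arrangements in all. If Kai and Finn are adjacent, merging them into one block gives 2·(6)! = 1440 arrangements.
Complementary counting: 5040 − 1440 = 3600.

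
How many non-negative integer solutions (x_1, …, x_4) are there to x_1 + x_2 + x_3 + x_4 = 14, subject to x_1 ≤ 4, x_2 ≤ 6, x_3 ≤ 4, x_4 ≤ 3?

20

By stars and bars, unrestricted non-negative solutions to x_1+…+x_4 = 14 number C(14+3,3) = 680.
Subtract solutions that violate a single cap (substitute x_i' = x_i − (cap_i+1)): x_1 ≥ 5 gives C(12,3) = 220; x_2 ≥ 7 gives C(10,3) = 120; x_3 ≥ 5 gives C(12,3) = 220; x_4 ≥ 4 gives C(13,3) = 286. Together 846.
Add back pairs where two caps are both exceeded: 10 + 35 + 56 + 10 + 20 + 56 = 187.
Subtract triples: 0 + 0 + 1 + 0 = 1.
By inclusion–exclusion the count is 680 − 846 + 187 − 1 = 20.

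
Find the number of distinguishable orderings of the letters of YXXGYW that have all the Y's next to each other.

Treat the 2 copies of Y as a single block. The multiset to arrange is then {YY, G, W, X, X}, 5 items in all.
That gives (5)!/(2!) = 60 arrangements.

60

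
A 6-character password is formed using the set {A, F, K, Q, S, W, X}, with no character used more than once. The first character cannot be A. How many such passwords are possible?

The first character has 7−1 = 6 choices (anything except A).
The remaining 5 characters are filled from the other 6 symbols without repetition: 6 × 5 × 4 × 3 × 2 = 720.
Total: 6 × 720 = 4320.

4320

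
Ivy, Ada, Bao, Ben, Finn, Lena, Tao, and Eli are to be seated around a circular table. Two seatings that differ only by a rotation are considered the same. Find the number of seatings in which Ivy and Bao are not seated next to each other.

Without the restriction there are (7)! = 5040 seatings.
Those with Ivy next to Bao: fuse the pair into one unit and seat 7 units around a circle — 2·(6)! = 1440.
Subtracting, 5040 − 1440 = 3600.

3600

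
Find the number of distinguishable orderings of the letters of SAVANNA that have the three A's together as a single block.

Treat the 3 copies of A as a single block. The multiset to arrange is then {AAA, N, N, S, V}, 5 items in all.
That gives (5)!/(2!) = 60 arrangements.

60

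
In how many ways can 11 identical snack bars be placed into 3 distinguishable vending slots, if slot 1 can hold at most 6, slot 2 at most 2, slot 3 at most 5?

6

By stars and bars, unrestricted non-negative solutions to x_1+…+x_3 = 11 number C(11+2,2) = 78.
Subtract solutions that violate a single cap (substitute x_i' = x_i − (cap_i+1)): x_1 ≥ 7 gives C(6,2) = 15; x_2 ≥ 3 gives C(10,2) = 45; x_3 ≥ 6 gives C(7,2) = 21. Together 81.
Add back pairs where two caps are both exceeded: 3 + 0 + 6 = 9.
By inclusion–exclusion the count is 78 − 81 + 9 = 6.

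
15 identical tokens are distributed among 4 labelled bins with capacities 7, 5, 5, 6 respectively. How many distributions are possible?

Ignoring the caps, the number of non-negative solutions to x_1+…+x_4 = 15 is C(18,3) = 816.
Subtract solutions that violate a single cap (substitute x_i' = x_i − (cap_i+1)): x_1 ≥ 8 gives C(10,3) = 120; x_2 ≥ 6 gives C(12,3) = 220; x_3 ≥ 6 gives C(12,3) = 220; x_4 ≥ 7 gives C(11,3) = 165. Together 725.
Add back pairs where two caps are both exceeded: 4 + 4 + 1 + 20 + 10 + 10 = 49.
By inclusion–exclusion the count is 816 − 725 + 49 = 140.

140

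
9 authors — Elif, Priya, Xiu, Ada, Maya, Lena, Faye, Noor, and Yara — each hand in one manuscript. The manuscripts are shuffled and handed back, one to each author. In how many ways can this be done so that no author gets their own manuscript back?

133496

Count assignments avoiding every fixed point. For any j of the 9 authors fixed to their own manuscript, the other 9−j can be arranged in (9−j)! ways.
By inclusion–exclusion this is Σ_{j=0}^{9} (−1)^j C(9,j)·(9−j)!.
Computing: 362880 − 362880 + 181440 − 60480 + 15120 − 3024 + 504 − 72 + 9 − 1 = 133496.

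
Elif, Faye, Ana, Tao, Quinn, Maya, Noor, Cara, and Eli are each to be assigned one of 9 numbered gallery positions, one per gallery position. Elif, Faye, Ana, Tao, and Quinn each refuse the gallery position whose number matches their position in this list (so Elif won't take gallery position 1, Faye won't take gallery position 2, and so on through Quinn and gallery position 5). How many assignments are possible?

Let Aᵢ (for 1 ≤ i ≤ 5) be the placements that put person i in their forbidden gallery position. Any j of these fix j positions, leaving (9−j)! ways to fill the rest, and there are C(5,j) ways to pick which j.
By inclusion–exclusion, the number of valid placements is Σ_{j=0}^{5} (−1)^j C(5,j)·(9−j)!.
Computing: 362880 − 201600 + 50400 − 7200 + 600 − 24 = 205056.

205056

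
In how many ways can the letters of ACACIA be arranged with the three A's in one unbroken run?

Treat the 3 copies of A as a single block. The multiset to arrange is then {AAA, C, C, I}, 4 items in all.
That gives (4)!/(2!) = 12 arrangements.

12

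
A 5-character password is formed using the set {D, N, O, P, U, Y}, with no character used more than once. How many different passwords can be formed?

This is a permutation of 5 out of 6: P(6,5) = 6!/1!.
6 × 5 × 4 × 3 × 2 = 720.

720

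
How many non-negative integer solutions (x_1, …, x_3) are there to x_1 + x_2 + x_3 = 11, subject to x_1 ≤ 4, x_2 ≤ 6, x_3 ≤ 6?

20

By stars and bars, unrestricted non-negative solutions to x_1+…+x_3 = 11 number C(11+2,2) = 78.
Subtract solutions that violate a single cap (substitute x_i' = x_i − (cap_i+1)): x_1 ≥ 5 gives C(8,2) = 28; x_2 ≥ 7 gives C(6,2) = 15; x_3 ≥ 7 gives C(6,2) = 15. Together 58.
No two caps can be exceeded simultaneously, so the pair terms are all 0.
By inclusion–exclusion the count is 78 − 58 + 0 = 20.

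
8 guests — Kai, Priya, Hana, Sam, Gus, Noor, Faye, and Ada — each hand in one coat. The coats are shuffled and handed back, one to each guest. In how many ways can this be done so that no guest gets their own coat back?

Let Aᵢ be the assignments in which guest i gets their own coat. We want the size of the complement of A₁∪…∪A_8.
By inclusion–exclusion this is Σ_{j=0}^{8} (−1)^j C(8,j)·(8−j)!.
Computing: 40320 − 40320 + 20160 − 6720 + 1680 − 336 + 56 − 8 + 1 = 14833.

14833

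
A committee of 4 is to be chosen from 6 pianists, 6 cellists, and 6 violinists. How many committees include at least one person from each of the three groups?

Unrestricted: C(18,4) = 3060 ways to pick any 4 of the 18.
Subtract selections that omit an entire group: no pianists → C(12,4) = 495; no cellists → C(12,4) = 495; no violinists → C(12,4) = 495.
Add back selections omitting two groups (i.e. drawn from a single group): C(6,4) + C(6,4) + C(6,4) = 45.
By inclusion–exclusion: 3060 − 1485 + 45 = 1620.

1620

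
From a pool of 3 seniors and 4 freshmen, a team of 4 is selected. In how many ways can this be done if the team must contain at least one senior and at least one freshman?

With no constraint there are C(7,4) = 35 possible selections.
Subtract selections that omit an entire group: no seniors → C(4,4) = 1; no freshmen → C(3,4) = 0.
Both groups omitted at once is impossible, so 35 − 1 = 34.

34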